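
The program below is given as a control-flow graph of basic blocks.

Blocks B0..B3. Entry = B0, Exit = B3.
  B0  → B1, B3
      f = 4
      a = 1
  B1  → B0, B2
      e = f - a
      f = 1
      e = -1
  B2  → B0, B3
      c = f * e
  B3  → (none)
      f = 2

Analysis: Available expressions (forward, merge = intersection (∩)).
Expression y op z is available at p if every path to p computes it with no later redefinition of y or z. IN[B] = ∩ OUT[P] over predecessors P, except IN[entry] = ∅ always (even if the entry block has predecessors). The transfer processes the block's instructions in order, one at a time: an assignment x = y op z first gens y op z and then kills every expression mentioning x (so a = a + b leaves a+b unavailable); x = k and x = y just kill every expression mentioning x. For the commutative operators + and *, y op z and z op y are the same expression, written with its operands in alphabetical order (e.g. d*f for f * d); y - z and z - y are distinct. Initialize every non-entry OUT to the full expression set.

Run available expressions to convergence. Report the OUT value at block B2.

Per-block solution:
  B0:   IN={}   OUT={}
  B1:   IN={}   OUT={}
  B2:   IN={}   OUT={e*f}
  B3:   IN={}   OUT={}

Merge at B2: IN[B2] = OUT[B1] = {}
Applying B2's transfer function to that IN value gives OUT[B2] (row B2 above).

Answer: {e*f}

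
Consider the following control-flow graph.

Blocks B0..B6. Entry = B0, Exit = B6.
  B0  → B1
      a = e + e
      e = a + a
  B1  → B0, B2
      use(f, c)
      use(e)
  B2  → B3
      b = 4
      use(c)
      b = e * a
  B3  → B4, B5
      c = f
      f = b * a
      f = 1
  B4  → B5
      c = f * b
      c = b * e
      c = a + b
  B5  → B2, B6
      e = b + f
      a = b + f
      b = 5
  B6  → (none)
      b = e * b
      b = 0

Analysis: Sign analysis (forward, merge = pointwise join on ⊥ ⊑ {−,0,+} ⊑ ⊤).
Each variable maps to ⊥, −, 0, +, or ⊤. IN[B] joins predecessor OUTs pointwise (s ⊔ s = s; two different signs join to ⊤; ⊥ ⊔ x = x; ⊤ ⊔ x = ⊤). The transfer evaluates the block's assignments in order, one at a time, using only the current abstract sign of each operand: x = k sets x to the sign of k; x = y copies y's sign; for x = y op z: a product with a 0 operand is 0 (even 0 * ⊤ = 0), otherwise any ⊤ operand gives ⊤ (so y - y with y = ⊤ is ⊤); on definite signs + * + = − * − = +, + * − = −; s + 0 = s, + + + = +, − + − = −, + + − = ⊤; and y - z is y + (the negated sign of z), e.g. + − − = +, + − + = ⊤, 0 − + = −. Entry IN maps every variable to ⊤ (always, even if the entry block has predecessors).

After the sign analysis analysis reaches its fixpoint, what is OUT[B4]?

Converged values:
  B0:   IN=(all ⊤)   OUT=(all ⊤)
  B1:   IN=(all ⊤)   OUT=(all ⊤)
  B2:   IN=(all ⊤)   OUT=(all ⊤)
  B3:   IN=(all ⊤)   OUT={f:+; rest ⊤}
  B4:   IN={f:+; rest ⊤}   OUT={f:+; rest ⊤}
  B5:   IN={f:+; rest ⊤}   OUT={b:+, f:+; rest ⊤}
  B6:   IN={b:+, f:+; rest ⊤}   OUT={b:0, f:+; rest ⊤}

Merge at B4: IN[B4] = OUT[B3] = {a: ⊤, b: ⊤, c: ⊤, d: ⊤, e: ⊤, f: +}
Applying B4's transfer function to that IN value gives OUT[B4] (row B4 above).

Answer: {a: ⊤, b: ⊤, c: ⊤, d: ⊤, e: ⊤, f: +}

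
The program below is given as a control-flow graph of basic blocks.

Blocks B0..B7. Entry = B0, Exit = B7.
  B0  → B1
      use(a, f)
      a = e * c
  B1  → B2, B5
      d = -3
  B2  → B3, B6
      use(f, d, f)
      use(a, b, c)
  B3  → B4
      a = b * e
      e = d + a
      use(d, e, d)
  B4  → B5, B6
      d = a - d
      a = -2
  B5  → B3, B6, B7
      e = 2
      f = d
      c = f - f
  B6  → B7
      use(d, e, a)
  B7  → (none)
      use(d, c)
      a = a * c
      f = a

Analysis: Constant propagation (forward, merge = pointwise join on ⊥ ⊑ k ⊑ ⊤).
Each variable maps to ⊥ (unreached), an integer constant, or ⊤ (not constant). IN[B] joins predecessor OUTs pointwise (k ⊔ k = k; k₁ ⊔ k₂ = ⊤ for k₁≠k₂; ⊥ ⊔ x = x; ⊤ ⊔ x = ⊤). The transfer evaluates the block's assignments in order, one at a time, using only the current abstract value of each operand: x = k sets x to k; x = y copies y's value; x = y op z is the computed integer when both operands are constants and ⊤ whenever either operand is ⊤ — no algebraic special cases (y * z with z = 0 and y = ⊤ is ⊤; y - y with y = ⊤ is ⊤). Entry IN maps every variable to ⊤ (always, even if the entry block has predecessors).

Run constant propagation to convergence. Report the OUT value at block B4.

Answer: {a: -2, b: ⊤, c: ⊤, d: ⊤, e: ⊤, f: ⊤}

Trace:
Per-block solution:
  B0: | IN=(all ⊤) | OUT=(all ⊤)
  B1: | IN=(all ⊤) | OUT={d:-3; rest ⊤}
  B2: | IN={d:-3; rest ⊤} | OUT={d:-3; rest ⊤}
  B3: | IN=(all ⊤) | OUT=(all ⊤)
  B4: | IN=(all ⊤) | OUT={a:-2; rest ⊤}
  B5: | IN=(all ⊤) | OUT={e:2; rest ⊤}
  B6: | IN=(all ⊤) | OUT=(all ⊤)
  B7: | IN=(all ⊤) | OUT=(all ⊤)

Merge at B4: IN[B4] = OUT[B3] = {a: ⊤, b: ⊤, c: ⊤, d: ⊤, e: ⊤, f: ⊤}
Applying B4's transfer function to that IN value gives OUT[B4] (row B4 above).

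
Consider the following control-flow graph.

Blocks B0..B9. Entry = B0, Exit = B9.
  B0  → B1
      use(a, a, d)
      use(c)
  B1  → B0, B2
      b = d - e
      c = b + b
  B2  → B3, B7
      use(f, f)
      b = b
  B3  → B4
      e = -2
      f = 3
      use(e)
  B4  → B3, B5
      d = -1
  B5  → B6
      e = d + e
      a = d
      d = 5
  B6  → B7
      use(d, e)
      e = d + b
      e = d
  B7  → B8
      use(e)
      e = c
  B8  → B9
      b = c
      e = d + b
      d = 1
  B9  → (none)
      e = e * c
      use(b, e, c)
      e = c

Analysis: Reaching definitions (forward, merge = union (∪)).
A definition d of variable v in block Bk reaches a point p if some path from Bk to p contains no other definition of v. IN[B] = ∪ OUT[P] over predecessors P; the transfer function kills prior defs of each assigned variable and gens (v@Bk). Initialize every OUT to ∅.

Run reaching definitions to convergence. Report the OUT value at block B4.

Converged values:
  B0:   IN={b@B1, c@B1}   OUT={b@B1, c@B1}
  B1:   IN={b@B1, c@B1}   OUT={b@B1, c@B1}
  B2:   IN={b@B1, c@B1}   OUT={b@B2, c@B1}
  B3:   IN={b@B2, c@B1, d@B4, e@B3, f@B3}   OUT={b@B2, c@B1, d@B4, e@B3, f@B3}
  B4:   IN={b@B2, c@B1, d@B4, e@B3, f@B3}   OUT={b@B2, c@B1, d@B4, e@B3, f@B3}
  B5:   IN={b@B2, c@B1, d@B4, e@B3, f@B3}   OUT={a@B5, b@B2, c@B1, d@B5, e@B5, f@B3}
  B6:   IN={a@B5, b@B2, c@B1, d@B5, e@B5, f@B3}   OUT={a@B5, b@B2, c@B1, d@B5, e@B6, f@B3}
  B7:   IN={a@B5, b@B2, c@B1, d@B5, e@B6, f@B3}   OUT={a@B5, b@B2, c@B1, d@B5, e@B7, f@B3}
  B8:   IN={a@B5, b@B2, c@B1, d@B5, e@B7, f@B3}   OUT={a@B5, b@B8, c@B1, d@B8, e@B8, f@B3}
  B9:   IN={a@B5, b@B8, c@B1, d@B8, e@B8, f@B3}   OUT={a@B5, b@B8, c@B1, d@B8, e@B9, f@B3}

Merge at B4: IN[B4] = OUT[B3] = {b@B2, c@B1, d@B4, e@B3, f@B3}
Applying B4's transfer function to that IN value gives OUT[B4] (row B4 above).

Answer: {b@B2, c@B1, d@B4, e@B3, f@B3}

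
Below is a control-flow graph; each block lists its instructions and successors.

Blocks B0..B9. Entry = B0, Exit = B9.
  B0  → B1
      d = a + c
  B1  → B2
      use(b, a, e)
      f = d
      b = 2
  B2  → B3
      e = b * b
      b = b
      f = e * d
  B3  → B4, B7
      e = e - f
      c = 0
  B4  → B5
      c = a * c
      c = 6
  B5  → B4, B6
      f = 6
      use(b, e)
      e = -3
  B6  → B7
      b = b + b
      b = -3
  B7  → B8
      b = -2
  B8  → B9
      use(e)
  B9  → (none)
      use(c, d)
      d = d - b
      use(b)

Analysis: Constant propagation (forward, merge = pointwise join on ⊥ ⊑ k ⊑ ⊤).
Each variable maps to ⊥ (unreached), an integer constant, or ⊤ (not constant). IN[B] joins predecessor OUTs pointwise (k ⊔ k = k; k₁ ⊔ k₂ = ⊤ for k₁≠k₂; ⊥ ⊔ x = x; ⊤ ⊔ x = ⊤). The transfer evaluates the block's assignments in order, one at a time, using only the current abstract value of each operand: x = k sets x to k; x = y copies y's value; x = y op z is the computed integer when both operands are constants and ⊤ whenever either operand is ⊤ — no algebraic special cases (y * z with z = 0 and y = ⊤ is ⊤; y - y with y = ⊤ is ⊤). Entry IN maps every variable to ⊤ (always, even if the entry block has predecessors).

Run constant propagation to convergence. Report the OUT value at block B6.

Fixpoint table:
  B0:  IN=(all ⊤)  OUT=(all ⊤)
  B1:  IN=(all ⊤)  OUT={b:2; rest ⊤}
  B2:  IN={b:2; rest ⊤}  OUT={b:2, e:4; rest ⊤}
  B3:  IN={b:2, e:4; rest ⊤}  OUT={b:2, c:0; rest ⊤}
  B4:  IN={b:2; rest ⊤}  OUT={b:2, c:6; rest ⊤}
  B5:  IN={b:2, c:6; rest ⊤}  OUT={b:2, c:6, e:-3, f:6; rest ⊤}
  B6:  IN={b:2, c:6, e:-3, f:6; rest ⊤}  OUT={b:-3, c:6, e:-3, f:6; rest ⊤}
  B7:  IN=(all ⊤)  OUT={b:-2; rest ⊤}
  B8:  IN={b:-2; rest ⊤}  OUT={b:-2; rest ⊤}
  B9:  IN={b:-2; rest ⊤}  OUT={b:-2; rest ⊤}

Merge at B6: IN[B6] = OUT[B5] = {a: ⊤, b: 2, c: 6, d: ⊤, e: -3, f: 6}
Applying B6's transfer function to that IN value gives OUT[B6] (row B6 above).

Answer: {a: ⊤, b: -3, c: 6, d: ⊤, e: -3, f: 6}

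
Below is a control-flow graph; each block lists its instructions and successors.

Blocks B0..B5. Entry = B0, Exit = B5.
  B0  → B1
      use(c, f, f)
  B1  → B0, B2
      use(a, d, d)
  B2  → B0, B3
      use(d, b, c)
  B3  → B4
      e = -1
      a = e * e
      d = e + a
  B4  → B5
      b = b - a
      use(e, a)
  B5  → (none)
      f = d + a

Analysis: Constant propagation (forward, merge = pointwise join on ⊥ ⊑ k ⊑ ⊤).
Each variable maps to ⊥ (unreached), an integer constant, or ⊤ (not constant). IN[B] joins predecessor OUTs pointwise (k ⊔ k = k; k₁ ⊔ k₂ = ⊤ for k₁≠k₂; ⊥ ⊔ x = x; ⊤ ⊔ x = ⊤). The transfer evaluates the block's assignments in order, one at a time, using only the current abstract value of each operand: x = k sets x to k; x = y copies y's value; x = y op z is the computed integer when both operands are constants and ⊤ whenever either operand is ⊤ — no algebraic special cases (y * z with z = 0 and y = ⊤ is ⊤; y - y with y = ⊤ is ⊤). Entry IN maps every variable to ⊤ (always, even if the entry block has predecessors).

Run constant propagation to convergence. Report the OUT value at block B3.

Answer: {a: 1, b: ⊤, c: ⊤, d: 0, e: -1, f: ⊤}

Working:
Converged values:
  B0:   IN=(all ⊤)   OUT=(all ⊤)
  B1:   IN=(all ⊤)   OUT=(all ⊤)
  B2:   IN=(all ⊤)   OUT=(all ⊤)
  B3:   IN=(all ⊤)   OUT={a:1, d:0, e:-1; rest ⊤}
  B4:   IN={a:1, d:0, e:-1; rest ⊤}   OUT={a:1, d:0, e:-1; rest ⊤}
  B5:   IN={a:1, d:0, e:-1; rest ⊤}   OUT={a:1, d:0, e:-1, f:1; rest ⊤}

Merge at B3: IN[B3] = OUT[B2] = {a: ⊤, b: ⊤, c: ⊤, d: ⊤, e: ⊤, f: ⊤}
Applying B3's transfer function to that IN value gives OUT[B3] (row B3 above).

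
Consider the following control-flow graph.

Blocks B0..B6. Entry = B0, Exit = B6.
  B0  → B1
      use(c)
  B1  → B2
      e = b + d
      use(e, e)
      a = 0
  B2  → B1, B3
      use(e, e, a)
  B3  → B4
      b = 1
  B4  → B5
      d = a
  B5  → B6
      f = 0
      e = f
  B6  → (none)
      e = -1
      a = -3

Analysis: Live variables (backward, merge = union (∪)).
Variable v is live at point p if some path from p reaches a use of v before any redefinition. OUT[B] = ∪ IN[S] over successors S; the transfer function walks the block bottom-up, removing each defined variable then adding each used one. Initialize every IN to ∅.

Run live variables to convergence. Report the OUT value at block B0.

Fixpoint table:
  B0:   IN={b, c, d}   OUT={b, d}
  B1:   IN={b, d}   OUT={a, b, d, e}
  B2:   IN={a, b, d, e}   OUT={a, b, d}
  B3:   IN={a}   OUT={a}
  B4:   IN={a}   OUT={}
  B5:   IN={}   OUT={}
  B6:   IN={}   OUT={}

Merge at B0: OUT[B0] = IN[B1] = {b, d}

Answer: {b, d}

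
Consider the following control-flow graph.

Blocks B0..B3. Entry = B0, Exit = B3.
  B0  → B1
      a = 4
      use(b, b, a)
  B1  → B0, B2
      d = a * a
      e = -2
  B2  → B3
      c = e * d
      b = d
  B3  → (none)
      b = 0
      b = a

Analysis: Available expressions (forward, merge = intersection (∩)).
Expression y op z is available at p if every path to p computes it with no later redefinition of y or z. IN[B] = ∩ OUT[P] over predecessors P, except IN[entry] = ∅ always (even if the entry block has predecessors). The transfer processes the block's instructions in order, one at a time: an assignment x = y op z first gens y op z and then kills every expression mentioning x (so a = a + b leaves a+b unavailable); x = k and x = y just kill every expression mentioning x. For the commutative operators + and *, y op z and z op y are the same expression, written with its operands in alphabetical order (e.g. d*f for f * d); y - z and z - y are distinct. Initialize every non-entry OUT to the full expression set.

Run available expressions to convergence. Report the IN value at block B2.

Answer: {a*a}

Trace:
Per-block solution:
  B0: | IN={} | OUT={}
  B1: | IN={} | OUT={a*a}
  B2: | IN={a*a} | OUT={a*a, d*e}
  B3: | IN={a*a, d*e} | OUT={a*a, d*e}

Merge at B2: IN[B2] = OUT[B1] = {a*a}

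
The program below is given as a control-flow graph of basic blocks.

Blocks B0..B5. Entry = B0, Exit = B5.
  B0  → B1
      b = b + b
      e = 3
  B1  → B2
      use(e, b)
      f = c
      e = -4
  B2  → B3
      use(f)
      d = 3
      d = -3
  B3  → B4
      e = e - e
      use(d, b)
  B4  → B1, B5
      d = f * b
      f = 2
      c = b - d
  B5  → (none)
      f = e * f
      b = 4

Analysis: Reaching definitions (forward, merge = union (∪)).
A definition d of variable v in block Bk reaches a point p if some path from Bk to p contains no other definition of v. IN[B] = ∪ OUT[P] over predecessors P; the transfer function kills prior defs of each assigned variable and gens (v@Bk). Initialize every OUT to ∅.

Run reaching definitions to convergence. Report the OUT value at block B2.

Answer: {b@B0, c@B4, d@B2, e@B1, f@B1}

Trace:
Per-block solution:
  B0:   IN={}   OUT={b@B0, e@B0}
  B1:   IN={b@B0, c@B4, d@B4, e@B0, e@B3, f@B4}   OUT={b@B0, c@B4, d@B4, e@B1, f@B1}
  B2:   IN={b@B0, c@B4, d@B4, e@B1, f@B1}   OUT={b@B0, c@B4, d@B2, e@B1, f@B1}
  B3:   IN={b@B0, c@B4, d@B2, e@B1, f@B1}   OUT={b@B0, c@B4, d@B2, e@B3, f@B1}
  B4:   IN={b@B0, c@B4, d@B2, e@B3, f@B1}   OUT={b@B0, c@B4, d@B4, e@B3, f@B4}
  B5:   IN={b@B0, c@B4, d@B4, e@B3, f@B4}   OUT={b@B5, c@B4, d@B4, e@B3, f@B5}

Merge at B2: IN[B2] = OUT[B1] = {b@B0, c@B4, d@B4, e@B1, f@B1}
Applying B2's transfer function to that IN value gives OUT[B2] (row B2 above).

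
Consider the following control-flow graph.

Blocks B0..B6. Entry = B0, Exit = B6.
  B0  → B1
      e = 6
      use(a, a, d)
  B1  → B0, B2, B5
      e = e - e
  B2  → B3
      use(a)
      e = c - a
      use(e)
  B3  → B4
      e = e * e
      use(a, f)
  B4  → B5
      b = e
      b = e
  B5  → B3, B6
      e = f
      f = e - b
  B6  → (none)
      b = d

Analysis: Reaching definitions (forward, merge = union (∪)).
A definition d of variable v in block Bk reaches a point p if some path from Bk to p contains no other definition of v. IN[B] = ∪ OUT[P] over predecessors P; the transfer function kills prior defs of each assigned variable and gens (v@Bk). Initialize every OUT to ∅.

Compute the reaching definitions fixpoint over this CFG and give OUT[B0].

Answer: {e@B0}

Trace:
Converged values:
  B0:  IN={e@B1}  OUT={e@B0}
  B1:  IN={e@B0}  OUT={e@B1}
  B2:  IN={e@B1}  OUT={e@B2}
  B3:  IN={b@B4, e@B2, e@B5, f@B5}  OUT={b@B4, e@B3, f@B5}
  B4:  IN={b@B4, e@B3, f@B5}  OUT={b@B4, e@B3, f@B5}
  B5:  IN={b@B4, e@B1, e@B3, f@B5}  OUT={b@B4, e@B5, f@B5}
  B6:  IN={b@B4, e@B5, f@B5}  OUT={b@B6, e@B5, f@B5}

Merge at B0 (entry node, so the boundary value {} is joined with the incoming edge(s)): IN[B0] = {} ⊔ OUT[B1] = {e@B1}
Applying B0's transfer function to that IN value gives OUT[B0] (row B0 above).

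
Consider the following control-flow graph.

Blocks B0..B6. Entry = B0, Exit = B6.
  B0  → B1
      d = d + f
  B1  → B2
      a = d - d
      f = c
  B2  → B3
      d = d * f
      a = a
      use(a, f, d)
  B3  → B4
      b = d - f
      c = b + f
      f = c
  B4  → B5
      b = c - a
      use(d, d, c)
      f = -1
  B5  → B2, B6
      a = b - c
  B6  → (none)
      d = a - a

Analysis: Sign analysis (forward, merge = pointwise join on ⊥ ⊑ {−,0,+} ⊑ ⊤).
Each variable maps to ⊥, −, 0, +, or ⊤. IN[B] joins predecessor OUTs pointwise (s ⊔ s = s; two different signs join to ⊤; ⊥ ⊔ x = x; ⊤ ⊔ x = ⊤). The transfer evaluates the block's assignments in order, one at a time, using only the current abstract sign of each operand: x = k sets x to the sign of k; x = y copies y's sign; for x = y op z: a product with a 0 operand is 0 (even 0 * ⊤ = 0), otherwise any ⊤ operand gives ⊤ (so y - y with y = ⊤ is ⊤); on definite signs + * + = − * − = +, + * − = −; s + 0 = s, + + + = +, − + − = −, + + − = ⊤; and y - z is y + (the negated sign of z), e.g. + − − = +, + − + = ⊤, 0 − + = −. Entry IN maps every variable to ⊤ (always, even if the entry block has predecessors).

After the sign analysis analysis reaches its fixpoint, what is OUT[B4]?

Converged values:
  B0:  IN=(all ⊤)  OUT=(all ⊤)
  B1:  IN=(all ⊤)  OUT=(all ⊤)
  B2:  IN=(all ⊤)  OUT=(all ⊤)
  B3:  IN=(all ⊤)  OUT=(all ⊤)
  B4:  IN=(all ⊤)  OUT={f:-; rest ⊤}
  B5:  IN={f:-; rest ⊤}  OUT={f:-; rest ⊤}
  B6:  IN={f:-; rest ⊤}  OUT={f:-; rest ⊤}

Merge at B4: IN[B4] = OUT[B3] = {a: ⊤, b: ⊤, c: ⊤, d: ⊤, e: ⊤, f: ⊤}
Applying B4's transfer function to that IN value gives OUT[B4] (row B4 above).

Answer: {a: ⊤, b: ⊤, c: ⊤, d: ⊤, e: ⊤, f: -}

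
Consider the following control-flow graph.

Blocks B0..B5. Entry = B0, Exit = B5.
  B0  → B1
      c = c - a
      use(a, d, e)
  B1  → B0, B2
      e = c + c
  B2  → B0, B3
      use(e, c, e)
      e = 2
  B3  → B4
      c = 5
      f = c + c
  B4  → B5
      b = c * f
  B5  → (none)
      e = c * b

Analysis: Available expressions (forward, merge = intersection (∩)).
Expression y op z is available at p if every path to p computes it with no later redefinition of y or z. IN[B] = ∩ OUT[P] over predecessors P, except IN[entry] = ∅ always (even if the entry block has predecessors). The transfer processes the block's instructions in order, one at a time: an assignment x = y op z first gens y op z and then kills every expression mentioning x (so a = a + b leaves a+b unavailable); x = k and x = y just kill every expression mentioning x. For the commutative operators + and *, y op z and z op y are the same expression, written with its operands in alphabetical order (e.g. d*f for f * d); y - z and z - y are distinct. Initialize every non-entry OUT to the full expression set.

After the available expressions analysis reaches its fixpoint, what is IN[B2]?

Converged values:
  B0: | IN={} | OUT={}
  B1: | IN={} | OUT={c+c}
  B2: | IN={c+c} | OUT={c+c}
  B3: | IN={c+c} | OUT={c+c}
  B4: | IN={c+c} | OUT={c*f, c+c}
  B5: | IN={c*f, c+c} | OUT={b*c, c*f, c+c}

Merge at B2: IN[B2] = OUT[B1] = {c+c}

Answer: {c+c}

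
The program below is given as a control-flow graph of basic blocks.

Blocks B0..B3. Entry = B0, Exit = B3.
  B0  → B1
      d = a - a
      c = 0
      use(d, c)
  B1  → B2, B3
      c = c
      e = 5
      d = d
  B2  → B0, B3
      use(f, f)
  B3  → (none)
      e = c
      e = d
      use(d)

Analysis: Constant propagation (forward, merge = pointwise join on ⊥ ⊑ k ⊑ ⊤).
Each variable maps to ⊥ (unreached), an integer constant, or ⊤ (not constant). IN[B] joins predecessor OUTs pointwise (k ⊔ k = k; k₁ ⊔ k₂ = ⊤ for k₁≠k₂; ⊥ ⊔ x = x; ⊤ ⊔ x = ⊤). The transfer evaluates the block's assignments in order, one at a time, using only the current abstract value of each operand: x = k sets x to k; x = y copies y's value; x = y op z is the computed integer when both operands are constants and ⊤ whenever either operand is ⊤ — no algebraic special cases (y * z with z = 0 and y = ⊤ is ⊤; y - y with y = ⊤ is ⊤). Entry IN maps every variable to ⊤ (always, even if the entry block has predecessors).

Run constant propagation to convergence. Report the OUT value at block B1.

Answer: {a: ⊤, b: ⊤, c: 0, d: ⊤, e: 5, f: ⊤}

Working:
Converged values:
  B0:   IN=(all ⊤)   OUT={c:0; rest ⊤}
  B1:   IN={c:0; rest ⊤}   OUT={c:0, e:5; rest ⊤}
  B2:   IN={c:0, e:5; rest ⊤}   OUT={c:0, e:5; rest ⊤}
  B3:   IN={c:0, e:5; rest ⊤}   OUT={c:0; rest ⊤}

Merge at B1: IN[B1] = OUT[B0] = {a: ⊤, b: ⊤, c: 0, d: ⊤, e: ⊤, f: ⊤}
Applying B1's transfer function to that IN value gives OUT[B1] (row B1 above).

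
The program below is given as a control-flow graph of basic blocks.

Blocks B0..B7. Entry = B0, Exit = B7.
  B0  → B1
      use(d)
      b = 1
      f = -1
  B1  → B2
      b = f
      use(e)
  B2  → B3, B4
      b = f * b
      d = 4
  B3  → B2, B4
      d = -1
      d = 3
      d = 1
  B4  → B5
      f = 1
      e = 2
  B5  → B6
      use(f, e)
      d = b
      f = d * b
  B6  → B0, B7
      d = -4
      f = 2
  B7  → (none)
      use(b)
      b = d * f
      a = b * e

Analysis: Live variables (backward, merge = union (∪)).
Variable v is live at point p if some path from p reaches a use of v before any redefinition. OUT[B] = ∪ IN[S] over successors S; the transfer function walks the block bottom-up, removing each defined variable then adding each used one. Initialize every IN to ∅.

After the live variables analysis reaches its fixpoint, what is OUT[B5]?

Per-block solution:
  B0: | IN={d, e} | OUT={e, f}
  B1: | IN={e, f} | OUT={b, f}
  B2: | IN={b, f} | OUT={b, f}
  B3: | IN={b, f} | OUT={b, f}
  B4: | IN={b} | OUT={b, e, f}
  B5: | IN={b, e, f} | OUT={b, e}
  B6: | IN={b, e} | OUT={b, d, e, f}
  B7: | IN={b, d, e, f} | OUT={}

Merge at B5: OUT[B5] = IN[B6] = {b, e}

Answer: {b, e}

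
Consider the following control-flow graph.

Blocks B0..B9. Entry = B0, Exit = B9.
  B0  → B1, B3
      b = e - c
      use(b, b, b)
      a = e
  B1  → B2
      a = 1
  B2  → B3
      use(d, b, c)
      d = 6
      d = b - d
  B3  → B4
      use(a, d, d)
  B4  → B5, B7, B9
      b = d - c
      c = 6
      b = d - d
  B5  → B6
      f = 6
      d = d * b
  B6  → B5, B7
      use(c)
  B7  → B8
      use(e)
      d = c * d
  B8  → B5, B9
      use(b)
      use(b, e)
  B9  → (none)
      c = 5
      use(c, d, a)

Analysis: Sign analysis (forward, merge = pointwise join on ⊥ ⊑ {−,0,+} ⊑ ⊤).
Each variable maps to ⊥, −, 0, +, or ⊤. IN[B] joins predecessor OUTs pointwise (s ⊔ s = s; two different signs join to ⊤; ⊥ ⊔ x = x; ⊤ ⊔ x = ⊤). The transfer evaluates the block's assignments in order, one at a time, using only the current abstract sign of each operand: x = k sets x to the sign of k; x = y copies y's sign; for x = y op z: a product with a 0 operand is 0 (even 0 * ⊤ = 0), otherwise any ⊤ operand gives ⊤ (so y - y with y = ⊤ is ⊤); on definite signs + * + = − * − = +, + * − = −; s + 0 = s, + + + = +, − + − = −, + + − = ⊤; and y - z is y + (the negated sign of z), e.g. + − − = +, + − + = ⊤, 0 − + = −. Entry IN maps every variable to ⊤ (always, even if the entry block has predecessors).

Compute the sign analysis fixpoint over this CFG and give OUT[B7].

Fixpoint table:
  B0:  IN=(all ⊤)  OUT=(all ⊤)
  B1:  IN=(all ⊤)  OUT={a:+; rest ⊤}
  B2:  IN={a:+; rest ⊤}  OUT={a:+; rest ⊤}
  B3:  IN=(all ⊤)  OUT=(all ⊤)
  B4:  IN=(all ⊤)  OUT={c:+; rest ⊤}
  B5:  IN={c:+; rest ⊤}  OUT={c:+, f:+; rest ⊤}
  B6:  IN={c:+, f:+; rest ⊤}  OUT={c:+, f:+; rest ⊤}
  B7:  IN={c:+; rest ⊤}  OUT={c:+; rest ⊤}
  B8:  IN={c:+; rest ⊤}  OUT={c:+; rest ⊤}
  B9:  IN={c:+; rest ⊤}  OUT={c:+; rest ⊤}

Merge at B7: IN[B7] = OUT[B4] ⊔ OUT[B6] = {a: ⊤, b: ⊤, c: +, d: ⊤, e: ⊤, f: ⊤}
Applying B7's transfer function to that IN value gives OUT[B7] (row B7 above).

Answer: {a: ⊤, b: ⊤, c: +, d: ⊤, e: ⊤, f: ⊤}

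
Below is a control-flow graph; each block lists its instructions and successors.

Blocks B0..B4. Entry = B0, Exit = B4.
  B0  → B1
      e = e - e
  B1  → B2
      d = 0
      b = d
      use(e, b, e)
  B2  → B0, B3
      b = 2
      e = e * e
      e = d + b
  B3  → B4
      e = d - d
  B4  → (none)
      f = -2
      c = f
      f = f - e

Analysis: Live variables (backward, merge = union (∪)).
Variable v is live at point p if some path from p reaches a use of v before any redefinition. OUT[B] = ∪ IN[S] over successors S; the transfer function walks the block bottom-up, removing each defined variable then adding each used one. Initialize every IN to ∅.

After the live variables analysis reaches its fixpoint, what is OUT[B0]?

Fixpoint table:
  B0: | IN={e} | OUT={e}
  B1: | IN={e} | OUT={d, e}
  B2: | IN={d, e} | OUT={d, e}
  B3: | IN={d} | OUT={e}
  B4: | IN={e} | OUT={}

Merge at B0: OUT[B0] = IN[B1] = {e}

Answer: {e}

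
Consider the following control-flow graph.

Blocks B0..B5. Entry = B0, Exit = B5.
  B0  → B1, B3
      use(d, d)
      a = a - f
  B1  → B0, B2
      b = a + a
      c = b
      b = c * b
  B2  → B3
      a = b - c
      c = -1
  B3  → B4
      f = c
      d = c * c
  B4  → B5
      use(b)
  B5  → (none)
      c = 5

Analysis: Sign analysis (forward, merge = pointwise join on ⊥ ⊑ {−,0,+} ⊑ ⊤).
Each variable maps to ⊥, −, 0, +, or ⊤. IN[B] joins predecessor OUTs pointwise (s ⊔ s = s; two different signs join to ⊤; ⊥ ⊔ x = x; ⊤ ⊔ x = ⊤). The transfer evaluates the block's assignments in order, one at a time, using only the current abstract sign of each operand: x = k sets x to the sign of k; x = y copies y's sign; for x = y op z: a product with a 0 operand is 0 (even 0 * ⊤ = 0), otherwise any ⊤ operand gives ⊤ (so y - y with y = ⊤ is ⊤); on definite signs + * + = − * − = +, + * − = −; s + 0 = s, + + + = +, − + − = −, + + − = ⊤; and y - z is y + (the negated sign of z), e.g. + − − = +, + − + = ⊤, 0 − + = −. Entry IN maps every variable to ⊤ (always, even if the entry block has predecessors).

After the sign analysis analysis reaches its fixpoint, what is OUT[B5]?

Fixpoint table:
  B0:  IN=(all ⊤)  OUT=(all ⊤)
  B1:  IN=(all ⊤)  OUT=(all ⊤)
  B2:  IN=(all ⊤)  OUT={c:-; rest ⊤}
  B3:  IN=(all ⊤)  OUT=(all ⊤)
  B4:  IN=(all ⊤)  OUT=(all ⊤)
  B5:  IN=(all ⊤)  OUT={c:+; rest ⊤}

Merge at B5: IN[B5] = OUT[B4] = {a: ⊤, b: ⊤, c: ⊤, d: ⊤, e: ⊤, f: ⊤}
Applying B5's transfer function to that IN value gives OUT[B5] (row B5 above).

Answer: {a: ⊤, b: ⊤, c: +, d: ⊤, e: ⊤, f: ⊤}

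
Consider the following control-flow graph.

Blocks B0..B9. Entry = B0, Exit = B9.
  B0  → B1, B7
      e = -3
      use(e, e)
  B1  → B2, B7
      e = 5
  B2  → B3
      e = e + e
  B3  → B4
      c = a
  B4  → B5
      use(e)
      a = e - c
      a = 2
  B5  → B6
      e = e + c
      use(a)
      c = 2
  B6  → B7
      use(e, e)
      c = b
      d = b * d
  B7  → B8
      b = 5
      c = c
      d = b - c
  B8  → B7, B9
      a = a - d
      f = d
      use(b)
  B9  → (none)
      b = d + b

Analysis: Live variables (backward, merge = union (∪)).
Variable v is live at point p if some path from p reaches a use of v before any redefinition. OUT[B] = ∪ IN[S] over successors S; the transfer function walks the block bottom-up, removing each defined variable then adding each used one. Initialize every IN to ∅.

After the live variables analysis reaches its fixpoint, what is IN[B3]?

Answer: {a, b, d, e}

Working:
Per-block solution:
  B0: | IN={a, b, c, d} | OUT={a, b, c, d}
  B1: | IN={a, b, c, d} | OUT={a, b, c, d, e}
  B2: | IN={a, b, d, e} | OUT={a, b, d, e}
  B3: | IN={a, b, d, e} | OUT={b, c, d, e}
  B4: | IN={b, c, d, e} | OUT={a, b, c, d, e}
  B5: | IN={a, b, c, d, e} | OUT={a, b, d, e}
  B6: | IN={a, b, d, e} | OUT={a, c}
  B7: | IN={a, c} | OUT={a, b, c, d}
  B8: | IN={a, b, c, d} | OUT={a, b, c, d}
  B9: | IN={b, d} | OUT={}

Merge at B3: OUT[B3] = IN[B4] = {b, c, d, e}
Applying B3's transfer function to that OUT value gives IN[B3] (row B3 above).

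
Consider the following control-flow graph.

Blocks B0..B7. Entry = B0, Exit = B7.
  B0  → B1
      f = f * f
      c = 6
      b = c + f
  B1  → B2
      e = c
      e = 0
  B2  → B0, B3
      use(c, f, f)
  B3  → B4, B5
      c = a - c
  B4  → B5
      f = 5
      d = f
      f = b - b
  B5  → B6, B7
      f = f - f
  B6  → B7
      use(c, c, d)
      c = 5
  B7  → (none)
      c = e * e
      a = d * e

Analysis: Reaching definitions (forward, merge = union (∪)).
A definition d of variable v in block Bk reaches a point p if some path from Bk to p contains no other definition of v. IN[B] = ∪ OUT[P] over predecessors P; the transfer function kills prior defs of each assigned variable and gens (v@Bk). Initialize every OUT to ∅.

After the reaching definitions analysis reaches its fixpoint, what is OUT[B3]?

Answer: {b@B0, c@B3, e@B1, f@B0}

Working:
Per-block solution:
  B0:   IN={b@B0, c@B0, e@B1, f@B0}   OUT={b@B0, c@B0, e@B1, f@B0}
  B1:   IN={b@B0, c@B0, e@B1, f@B0}   OUT={b@B0, c@B0, e@B1, f@B0}
  B2:   IN={b@B0, c@B0, e@B1, f@B0}   OUT={b@B0, c@B0, e@B1, f@B0}
  B3:   IN={b@B0, c@B0, e@B1, f@B0}   OUT={b@B0, c@B3, e@B1, f@B0}
  B4:   IN={b@B0, c@B3, e@B1, f@B0}   OUT={b@B0, c@B3, d@B4, e@B1, f@B4}
  B5:   IN={b@B0, c@B3, d@B4, e@B1, f@B0, f@B4}   OUT={b@B0, c@B3, d@B4, e@B1, f@B5}
  B6:   IN={b@B0, c@B3, d@B4, e@B1, f@B5}   OUT={b@B0, c@B6, d@B4, e@B1, f@B5}
  B7:   IN={b@B0, c@B3, c@B6, d@B4, e@B1, f@B5}   OUT={a@B7, b@B0, c@B7, d@B4, e@B1, f@B5}

Merge at B3: IN[B3] = OUT[B2] = {b@B0, c@B0, e@B1, f@B0}
Applying B3's transfer function to that IN value gives OUT[B3] (row B3 above).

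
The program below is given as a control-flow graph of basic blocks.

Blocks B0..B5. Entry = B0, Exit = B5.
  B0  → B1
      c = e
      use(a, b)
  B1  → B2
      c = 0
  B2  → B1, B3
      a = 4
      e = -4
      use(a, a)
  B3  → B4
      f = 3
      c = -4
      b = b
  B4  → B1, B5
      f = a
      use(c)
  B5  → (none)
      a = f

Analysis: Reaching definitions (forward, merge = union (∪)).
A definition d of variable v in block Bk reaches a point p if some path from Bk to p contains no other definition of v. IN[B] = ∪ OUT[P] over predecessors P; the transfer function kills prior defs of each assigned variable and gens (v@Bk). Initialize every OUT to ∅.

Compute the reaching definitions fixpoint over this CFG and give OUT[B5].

Answer: {a@B5, b@B3, c@B3, e@B2, f@B4}

Working:
Fixpoint table:
  B0:  IN={}  OUT={c@B0}
  B1:  IN={a@B2, b@B3, c@B0, c@B1, c@B3, e@B2, f@B4}  OUT={a@B2, b@B3, c@B1, e@B2, f@B4}
  B2:  IN={a@B2, b@B3, c@B1, e@B2, f@B4}  OUT={a@B2, b@B3, c@B1, e@B2, f@B4}
  B3:  IN={a@B2, b@B3, c@B1, e@B2, f@B4}  OUT={a@B2, b@B3, c@B3, e@B2, f@B3}
  B4:  IN={a@B2, b@B3, c@B3, e@B2, f@B3}  OUT={a@B2, b@B3, c@B3, e@B2, f@B4}
  B5:  IN={a@B2, b@B3, c@B3, e@B2, f@B4}  OUT={a@B5, b@B3, c@B3, e@B2, f@B4}

Merge at B5: IN[B5] = OUT[B4] = {a@B2, b@B3, c@B3, e@B2, f@B4}
Applying B5's transfer function to that IN value gives OUT[B5] (row B5 above).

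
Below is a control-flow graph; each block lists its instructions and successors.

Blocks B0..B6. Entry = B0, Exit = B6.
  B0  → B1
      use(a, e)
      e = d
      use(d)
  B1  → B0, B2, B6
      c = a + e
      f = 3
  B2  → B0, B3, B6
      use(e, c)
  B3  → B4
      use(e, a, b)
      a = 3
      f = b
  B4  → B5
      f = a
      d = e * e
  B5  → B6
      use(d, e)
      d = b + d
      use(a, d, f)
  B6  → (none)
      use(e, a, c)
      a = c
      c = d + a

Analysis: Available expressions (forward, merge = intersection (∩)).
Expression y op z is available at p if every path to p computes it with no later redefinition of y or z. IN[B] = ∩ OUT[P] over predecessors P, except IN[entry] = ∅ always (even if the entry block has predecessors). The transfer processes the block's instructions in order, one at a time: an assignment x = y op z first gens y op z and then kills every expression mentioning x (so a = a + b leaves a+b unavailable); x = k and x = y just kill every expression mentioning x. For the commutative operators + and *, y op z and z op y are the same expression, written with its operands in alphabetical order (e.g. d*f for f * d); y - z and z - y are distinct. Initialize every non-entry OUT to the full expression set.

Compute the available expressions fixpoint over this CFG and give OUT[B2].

Answer: {a+e}

Trace:
Converged values:
  B0: | IN={} | OUT={}
  B1: | IN={} | OUT={a+e}
  B2: | IN={a+e} | OUT={a+e}
  B3: | IN={a+e} | OUT={}
  B4: | IN={} | OUT={e*e}
  B5: | IN={e*e} | OUT={e*e}
  B6: | IN={} | OUT={a+d}

Merge at B2: IN[B2] = OUT[B1] = {a+e}
Applying B2's transfer function to that IN value gives OUT[B2] (row B2 above).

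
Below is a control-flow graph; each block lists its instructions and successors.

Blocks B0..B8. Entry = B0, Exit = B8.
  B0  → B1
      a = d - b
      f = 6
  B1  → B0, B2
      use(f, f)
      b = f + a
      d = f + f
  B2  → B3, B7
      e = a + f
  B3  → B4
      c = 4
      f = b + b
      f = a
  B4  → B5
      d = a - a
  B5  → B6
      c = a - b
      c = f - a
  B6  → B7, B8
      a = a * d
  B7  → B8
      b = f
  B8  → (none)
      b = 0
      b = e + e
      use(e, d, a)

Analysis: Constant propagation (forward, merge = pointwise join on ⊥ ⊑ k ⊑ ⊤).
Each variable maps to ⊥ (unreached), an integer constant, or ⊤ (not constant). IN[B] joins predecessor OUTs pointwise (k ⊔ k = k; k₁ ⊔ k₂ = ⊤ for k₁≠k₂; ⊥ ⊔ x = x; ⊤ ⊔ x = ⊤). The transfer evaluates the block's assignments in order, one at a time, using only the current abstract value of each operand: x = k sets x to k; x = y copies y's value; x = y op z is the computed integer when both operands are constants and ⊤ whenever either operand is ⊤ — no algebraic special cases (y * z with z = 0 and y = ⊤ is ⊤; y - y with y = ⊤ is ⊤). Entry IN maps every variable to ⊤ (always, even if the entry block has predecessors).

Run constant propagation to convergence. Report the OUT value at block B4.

Answer: {a: ⊤, b: ⊤, c: 4, d: ⊤, e: ⊤, f: ⊤}

Trace:
Per-block solution:
  B0: | IN=(all ⊤) | OUT={f:6; rest ⊤}
  B1: | IN={f:6; rest ⊤} | OUT={d:12, f:6; rest ⊤}
  B2: | IN={d:12, f:6; rest ⊤} | OUT={d:12, f:6; rest ⊤}
  B3: | IN={d:12, f:6; rest ⊤} | OUT={c:4, d:12; rest ⊤}
  B4: | IN={c:4, d:12; rest ⊤} | OUT={c:4; rest ⊤}
  B5: | IN={c:4; rest ⊤} | OUT=(all ⊤)
  B6: | IN=(all ⊤) | OUT=(all ⊤)
  B7: | IN=(all ⊤) | OUT=(all ⊤)
  B8: | IN=(all ⊤) | OUT=(all ⊤)

Merge at B4: IN[B4] = OUT[B3] = {a: ⊤, b: ⊤, c: 4, d: 12, e: ⊤, f: ⊤}
Applying B4's transfer function to that IN value gives OUT[B4] (row B4 above).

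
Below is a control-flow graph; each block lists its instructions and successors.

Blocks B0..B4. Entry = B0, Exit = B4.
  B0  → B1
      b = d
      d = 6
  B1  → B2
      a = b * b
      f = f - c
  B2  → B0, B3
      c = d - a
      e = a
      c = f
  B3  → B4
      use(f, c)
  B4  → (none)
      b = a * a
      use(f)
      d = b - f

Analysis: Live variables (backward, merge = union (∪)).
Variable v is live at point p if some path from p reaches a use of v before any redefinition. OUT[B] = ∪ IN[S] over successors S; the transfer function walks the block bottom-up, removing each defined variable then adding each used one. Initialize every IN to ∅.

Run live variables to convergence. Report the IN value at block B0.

Per-block solution:
  B0:   IN={c, d, f}   OUT={b, c, d, f}
  B1:   IN={b, c, d, f}   OUT={a, d, f}
  B2:   IN={a, d, f}   OUT={a, c, d, f}
  B3:   IN={a, c, f}   OUT={a, f}
  B4:   IN={a, f}   OUT={}

Merge at B0: OUT[B0] = IN[B1] = {b, c, d, f}
Applying B0's transfer function to that OUT value gives IN[B0] (row B0 above).

Answer: {c, d, f}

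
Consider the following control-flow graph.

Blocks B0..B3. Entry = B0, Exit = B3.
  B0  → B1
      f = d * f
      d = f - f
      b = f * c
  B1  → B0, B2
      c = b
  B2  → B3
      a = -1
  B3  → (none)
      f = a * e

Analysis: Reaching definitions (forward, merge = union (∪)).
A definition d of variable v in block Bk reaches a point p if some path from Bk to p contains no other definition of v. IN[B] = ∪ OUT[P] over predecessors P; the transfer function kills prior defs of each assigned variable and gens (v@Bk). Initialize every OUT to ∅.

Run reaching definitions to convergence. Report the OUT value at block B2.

Answer: {a@B2, b@B0, c@B1, d@B0, f@B0}

Derivation:
Fixpoint table:
  B0:  IN={b@B0, c@B1, d@B0, f@B0}  OUT={b@B0, c@B1, d@B0, f@B0}
  B1:  IN={b@B0, c@B1, d@B0, f@B0}  OUT={b@B0, c@B1, d@B0, f@B0}
  B2:  IN={b@B0, c@B1, d@B0, f@B0}  OUT={a@B2, b@B0, c@B1, d@B0, f@B0}
  B3:  IN={a@B2, b@B0, c@B1, d@B0, f@B0}  OUT={a@B2, b@B0, c@B1, d@B0, f@B3}

Merge at B2: IN[B2] = OUT[B1] = {b@B0, c@B1, d@B0, f@B0}
Applying B2's transfer function to that IN value gives OUT[B2] (row B2 above).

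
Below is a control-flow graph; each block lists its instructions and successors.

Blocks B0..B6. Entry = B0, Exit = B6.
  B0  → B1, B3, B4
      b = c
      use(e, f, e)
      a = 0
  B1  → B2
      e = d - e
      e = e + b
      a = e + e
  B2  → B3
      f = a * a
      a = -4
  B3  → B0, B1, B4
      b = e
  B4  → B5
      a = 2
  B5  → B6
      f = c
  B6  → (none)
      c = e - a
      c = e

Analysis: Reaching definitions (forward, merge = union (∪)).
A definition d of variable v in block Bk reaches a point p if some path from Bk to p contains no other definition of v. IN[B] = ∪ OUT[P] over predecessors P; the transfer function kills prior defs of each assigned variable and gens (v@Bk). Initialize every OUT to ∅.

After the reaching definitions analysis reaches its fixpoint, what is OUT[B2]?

Answer: {a@B2, b@B0, b@B3, e@B1, f@B2}

Trace:
Per-block solution:
  B0:   IN={a@B0, a@B2, b@B3, e@B1, f@B2}   OUT={a@B0, b@B0, e@B1, f@B2}
  B1:   IN={a@B0, a@B2, b@B0, b@B3, e@B1, f@B2}   OUT={a@B1, b@B0, b@B3, e@B1, f@B2}
  B2:   IN={a@B1, b@B0, b@B3, e@B1, f@B2}   OUT={a@B2, b@B0, b@B3, e@B1, f@B2}
  B3:   IN={a@B0, a@B2, b@B0, b@B3, e@B1, f@B2}   OUT={a@B0, a@B2, b@B3, e@B1, f@B2}
  B4:   IN={a@B0, a@B2, b@B0, b@B3, e@B1, f@B2}   OUT={a@B4, b@B0, b@B3, e@B1, f@B2}
  B5:   IN={a@B4, b@B0, b@B3, e@B1, f@B2}   OUT={a@B4, b@B0, b@B3, e@B1, f@B5}
  B6:   IN={a@B4, b@B0, b@B3, e@B1, f@B5}   OUT={a@B4, b@B0, b@B3, c@B6, e@B1, f@B5}

Merge at B2: IN[B2] = OUT[B1] = {a@B1, b@B0, b@B3, e@B1, f@B2}
Applying B2's transfer function to that IN value gives OUT[B2] (row B2 above).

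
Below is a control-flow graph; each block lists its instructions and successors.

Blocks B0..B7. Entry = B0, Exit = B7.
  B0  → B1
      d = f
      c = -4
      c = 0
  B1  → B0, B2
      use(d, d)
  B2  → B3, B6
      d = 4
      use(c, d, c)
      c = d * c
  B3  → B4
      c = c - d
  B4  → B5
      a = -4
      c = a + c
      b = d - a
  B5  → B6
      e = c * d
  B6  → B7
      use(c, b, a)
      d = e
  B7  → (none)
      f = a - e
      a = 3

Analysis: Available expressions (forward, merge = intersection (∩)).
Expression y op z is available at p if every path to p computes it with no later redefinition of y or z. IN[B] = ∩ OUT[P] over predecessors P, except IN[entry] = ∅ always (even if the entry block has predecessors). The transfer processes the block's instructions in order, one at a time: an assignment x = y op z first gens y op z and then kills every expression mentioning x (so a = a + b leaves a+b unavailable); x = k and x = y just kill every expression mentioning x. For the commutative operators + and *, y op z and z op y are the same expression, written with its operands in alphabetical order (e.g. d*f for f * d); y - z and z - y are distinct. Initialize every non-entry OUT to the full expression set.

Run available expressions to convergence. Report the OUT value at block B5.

Fixpoint table:
  B0: | IN={} | OUT={}
  B1: | IN={} | OUT={}
  B2: | IN={} | OUT={}
  B3: | IN={} | OUT={}
  B4: | IN={} | OUT={d-a}
  B5: | IN={d-a} | OUT={c*d, d-a}
  B6: | IN={} | OUT={}
  B7: | IN={} | OUT={}

Merge at B5: IN[B5] = OUT[B4] = {d-a}
Applying B5's transfer function to that IN value gives OUT[B5] (row B5 above).

Answer: {c*d, d-a}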